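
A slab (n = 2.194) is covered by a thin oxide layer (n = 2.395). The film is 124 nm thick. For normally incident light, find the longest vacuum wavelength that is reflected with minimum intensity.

594 nm

Ray reflecting at the top interface goes from n = 1.0 toward n = 2.395: a half-wave phase shift.
Bottom surface (2.395 → 2.194): reflection off a lower-index medium gives no phase shift.
Exactly one π shift → a net half-wave offset.
For weak reflection here: 2 n t = m λ.
λ = 2 n t / m. The longest wavelength is m = 1: λ = 2 × 2.395 × 124 / 1.00 = 594 nm.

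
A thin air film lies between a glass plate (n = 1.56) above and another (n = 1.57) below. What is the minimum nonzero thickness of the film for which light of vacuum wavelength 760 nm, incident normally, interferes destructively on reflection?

Top surface (1.56 → 1.0): reflection off a lower-index medium gives no phase shift.
At the lower boundary (n = 1.0 to n = 1.57) the reflected ray undergoes a half-wave phase shift.
The two reflections differ by half a wavelength.
With one net inversion, destructive interference in reflection requires 2 n t = m λ.
Minimum nonzero at m = 1: t = λ / (2 n) = 760 / (2 × 1.0) = 380 nm.

380 nm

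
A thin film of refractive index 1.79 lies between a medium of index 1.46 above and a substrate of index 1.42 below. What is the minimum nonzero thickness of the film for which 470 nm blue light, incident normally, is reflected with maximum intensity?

Ray reflecting at the top interface goes from n = 1.46 toward n = 1.79: a half-wave phase shift.
Ray reflecting at the bottom interface goes from n = 1.79 toward n = 1.42: no phase shift.
Exactly one π shift → a net half-wave offset.
So the condition for constructive reflection is 2 n t = (m + ½) λ.
Minimum at m = 0: t = λ / (4 n) = 470 / (4 × 1.79) = 65.6 nm.

65.6 nm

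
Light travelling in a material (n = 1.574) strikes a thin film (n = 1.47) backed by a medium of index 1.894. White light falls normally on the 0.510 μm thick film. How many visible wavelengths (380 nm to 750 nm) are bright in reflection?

2

Ray reflecting at the top interface goes from n = 1.574 toward n = 1.47: no phase shift.
At the lower boundary (n = 1.47 to n = 1.894) the reflected ray undergoes a half-wave phase shift.
The two reflections differ by half a wavelength.
So the condition for constructive reflection is 2 n t = (m + ½) λ.
λ = 2 n t / (m + ½) = 1499 / (m + ½) nm.
m=1: 1000 nm (IR); m=2: 600 nm (visible); m=3: 428 nm (visible); m=4: 333 nm (UV).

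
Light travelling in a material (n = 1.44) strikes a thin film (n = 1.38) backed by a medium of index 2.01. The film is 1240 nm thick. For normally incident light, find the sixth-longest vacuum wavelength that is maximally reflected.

622 nm

Top surface (1.44 → 1.38): reflection off a lower-index medium gives no phase shift.
Ray reflecting at the bottom interface goes from n = 1.38 toward n = 2.01: a half-wave phase shift.
Exactly one π shift → a net half-wave offset.
For strong reflection here: 2 n t = (m + ½) λ.
λ = 2 n t / (m + ½). The sixth-longest wavelength is m = 5: λ = 2 × 1.38 × 1240 / 5.50 = 622 nm.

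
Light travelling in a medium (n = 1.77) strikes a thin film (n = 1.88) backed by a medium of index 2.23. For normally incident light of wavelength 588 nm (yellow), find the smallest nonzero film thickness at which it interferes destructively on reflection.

At the upper boundary (n = 1.77 to n = 1.88) the reflected ray undergoes a half-wave phase shift.
At the lower boundary (n = 1.88 to n = 2.23) the reflected ray undergoes a half-wave phase shift.
Net: no relative phase inversion (both shifts match).
So the condition for destructive reflection is 2 n t = (m + ½) λ.
Minimum at m = 0: t = λ / (4 n) = 588 / (4 × 1.88) = 78.2 nm.

78.2 nm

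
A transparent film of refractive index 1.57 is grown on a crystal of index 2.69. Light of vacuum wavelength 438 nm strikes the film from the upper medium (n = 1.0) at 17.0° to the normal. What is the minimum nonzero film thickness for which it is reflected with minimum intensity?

71.0 nm

Ray reflecting at the top interface goes from n = 1.0 toward n = 1.57: a half-wave phase shift.
Bottom surface (1.57 → 2.69): reflection off a higher-index medium gives a half-wave phase shift.
The two reflections carry the same phase change, so no net offset.
So the condition for destructive reflection is 2 n t cos θ_r = (m + ½) λ.
Snell's law: 1.0 sin 17.0° = 1.57 sin θ_r → sin θ_r = 0.186, cos θ_r = 0.983.
Minimum at m = 0: t = λ / (4 n cos θ_r) = 438 / (4 × 1.57 × 0.983) = 71.0 nm.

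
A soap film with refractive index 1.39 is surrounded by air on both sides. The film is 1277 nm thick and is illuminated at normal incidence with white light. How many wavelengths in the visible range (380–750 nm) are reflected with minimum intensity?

5

At the upper boundary (n = 1.0 to n = 1.39) the reflected ray undergoes a half-wave phase shift.
Ray reflecting at the bottom interface goes from n = 1.39 toward n = 1.0: no phase shift.
The two reflections differ by half a wavelength.
For minimum reflection here: 2 n t = m λ.
λ = 2 n t / m = 3550 / m nm.
m=4: 888 nm (IR); m=5: 710 nm (visible); m=6: 592 nm (visible); m=7: 507 nm (visible); m=8: 444 nm (visible); m=9: 394 nm (visible); m=10: 355 nm (UV).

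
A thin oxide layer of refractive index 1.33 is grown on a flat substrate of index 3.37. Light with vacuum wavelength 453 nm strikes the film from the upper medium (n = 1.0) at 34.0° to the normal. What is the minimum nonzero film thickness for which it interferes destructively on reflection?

Ray reflecting at the top interface goes from n = 1.0 toward n = 1.33: a half-wave phase shift.
Bottom surface (1.33 → 3.37): reflection off a higher-index medium gives a half-wave phase shift.
The two reflections carry the same phase change, so no net offset.
So the condition for destructive reflection is 2 n t cos θ_r = (m + ½) λ.
Snell's law: 1.0 sin 34.0° = 1.33 sin θ_r → sin θ_r = 0.420, cos θ_r = 0.907.
Minimum at m = 0: t = λ / (4 n cos θ_r) = 453 / (4 × 1.33 × 0.907) = 93.8 nm.

93.8 nm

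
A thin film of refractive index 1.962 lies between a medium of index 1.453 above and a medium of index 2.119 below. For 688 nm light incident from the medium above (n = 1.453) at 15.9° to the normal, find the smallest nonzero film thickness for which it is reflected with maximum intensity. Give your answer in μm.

At the upper boundary (n = 1.453 to n = 1.962) the reflected ray undergoes a half-wave phase shift.
At the lower boundary (n = 1.962 to n = 2.119) the reflected ray undergoes a half-wave phase shift.
The two reflections carry the same phase change, so no net offset.
So the condition for constructive reflection is 2 n t cos θ_r = m λ.
Snell's law: 1.453 sin 15.9° = 1.962 sin θ_r → sin θ_r = 0.203, cos θ_r = 0.979.
Minimum nonzero at m = 1: t = λ / (2 n cos θ_r) = 688 / (2 × 1.962 × 0.979) = 179 nm.

0.179 μm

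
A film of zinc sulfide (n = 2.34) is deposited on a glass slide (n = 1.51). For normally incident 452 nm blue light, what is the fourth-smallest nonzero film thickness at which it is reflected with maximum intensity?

Top surface (1.0 → 2.34): reflection off a higher-index medium gives a half-wave phase shift.
At the lower boundary (n = 2.34 to n = 1.51) the reflected ray undergoes no phase shift.
The two reflections differ by half a wavelength.
For strong reflection here: 2 n t = (m + ½) λ.
The fourth-smallest nonzero thickness corresponds to m = 3: t = (m + ½) λ / (2 n) = 3.50 × 452 / (2 × 2.34) = 338 nm.

338 nm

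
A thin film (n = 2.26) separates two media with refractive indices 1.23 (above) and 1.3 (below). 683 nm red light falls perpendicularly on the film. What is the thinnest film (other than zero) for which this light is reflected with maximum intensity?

Top surface (1.23 → 2.26): reflection off a higher-index medium gives a half-wave phase shift.
At the lower boundary (n = 2.26 to n = 1.3) the reflected ray undergoes no phase shift.
The two reflections differ by half a wavelength.
With one net inversion, constructive interference in reflection requires 2 n t = (m + ½) λ.
Minimum at m = 0: t = λ / (4 n) = 683 / (4 × 2.26) = 75.6 nm.

75.6 nm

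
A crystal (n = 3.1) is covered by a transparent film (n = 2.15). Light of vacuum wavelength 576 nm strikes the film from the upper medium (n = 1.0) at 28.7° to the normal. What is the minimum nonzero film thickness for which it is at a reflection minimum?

Top surface (1.0 → 2.15): reflection off a higher-index medium gives a half-wave phase shift.
At the lower boundary (n = 2.15 to n = 3.1) the reflected ray undergoes a half-wave phase shift.
The two reflections carry the same phase change, so no net offset.
So the condition for destructive reflection is 2 n t cos θ_r = (m + ½) λ.
Snell's law: 1.0 sin 28.7° = 2.15 sin θ_r → sin θ_r = 0.223, cos θ_r = 0.975.
Minimum at m = 0: t = λ / (4 n cos θ_r) = 576 / (4 × 2.15 × 0.975) = 68.7 nm.

68.7 nm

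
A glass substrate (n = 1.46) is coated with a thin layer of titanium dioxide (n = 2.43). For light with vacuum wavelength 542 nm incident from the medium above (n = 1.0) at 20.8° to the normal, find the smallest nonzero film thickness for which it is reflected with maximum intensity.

At the upper boundary (n = 1.0 to n = 2.43) the reflected ray undergoes a half-wave phase shift.
Ray reflecting at the bottom interface goes from n = 2.43 toward n = 1.46: no phase shift.
The two reflections differ by half a wavelength.
With one net inversion, constructive interference in reflection requires 2 n t cos θ_r = (m + ½) λ.
Snell's law: 1.0 sin 20.8° = 2.43 sin θ_r → sin θ_r = 0.146, cos θ_r = 0.989.
Minimum at m = 0: t = λ / (4 n cos θ_r) = 542 / (4 × 2.43 × 0.989) = 56.4 nm.

56.4 nm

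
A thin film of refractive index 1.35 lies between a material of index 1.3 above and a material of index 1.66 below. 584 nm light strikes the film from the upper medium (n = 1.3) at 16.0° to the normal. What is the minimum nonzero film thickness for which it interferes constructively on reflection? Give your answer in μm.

0.224 μm

Top surface (1.3 → 1.35): reflection off a higher-index medium gives a half-wave phase shift.
Bottom surface (1.35 → 1.66): reflection off a higher-index medium gives a half-wave phase shift.
Net: no relative phase inversion (both shifts match).
For strong reflection here: 2 n t cos θ_r = m λ.
Snell's law: 1.3 sin 16.0° = 1.35 sin θ_r → sin θ_r = 0.265, cos θ_r = 0.964.
Minimum nonzero at m = 1: t = λ / (2 n cos θ_r) = 584 / (2 × 1.35 × 0.964) = 224 nm.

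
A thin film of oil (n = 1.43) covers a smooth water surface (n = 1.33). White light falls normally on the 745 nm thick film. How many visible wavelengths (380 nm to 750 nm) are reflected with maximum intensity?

3

Top surface (1.0 → 1.43): reflection off a higher-index medium gives a half-wave phase shift.
Bottom surface (1.43 → 1.33): reflection off a lower-index medium gives no phase shift.
The two reflections differ by half a wavelength.
With one net inversion, constructive interference in reflection requires 2 n t = (m + ½) λ.
λ = 2 n t / (m + ½) = 2131 / (m + ½) nm.
m=2: 852 nm (IR); m=3: 609 nm (visible); m=4: 473 nm (visible); m=5: 387 nm (visible); m=6: 328 nm (UV).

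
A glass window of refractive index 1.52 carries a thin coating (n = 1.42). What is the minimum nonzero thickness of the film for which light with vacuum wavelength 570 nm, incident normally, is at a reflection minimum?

100 nm

At the upper boundary (n = 1.0 to n = 1.42) the reflected ray undergoes a half-wave phase shift.
At the lower boundary (n = 1.42 to n = 1.52) the reflected ray undergoes a half-wave phase shift.
The two reflections carry the same phase change, so no net offset.
For dark reflection here: 2 n t = (m + ½) λ.
Minimum at m = 0: t = λ / (4 n) = 570 / (4 × 1.42) = 100 nm.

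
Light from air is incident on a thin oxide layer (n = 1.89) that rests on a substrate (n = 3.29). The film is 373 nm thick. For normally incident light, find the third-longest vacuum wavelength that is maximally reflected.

470 nm

At the upper boundary (n = 1.0 to n = 1.89) the reflected ray undergoes a half-wave phase shift.
Ray reflecting at the bottom interface goes from n = 1.89 toward n = 3.29: a half-wave phase shift.
Zero or two π shifts → no net half-wave offset.
For strong reflection here: 2 n t = m λ.
λ = 2 n t / m. The third-longest wavelength is m = 3: λ = 2 × 1.89 × 373 / 3.00 = 470 nm.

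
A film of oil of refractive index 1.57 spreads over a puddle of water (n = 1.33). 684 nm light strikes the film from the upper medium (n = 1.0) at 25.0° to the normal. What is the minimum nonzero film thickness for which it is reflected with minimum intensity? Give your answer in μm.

Top surface (1.0 → 1.57): reflection off a higher-index medium gives a half-wave phase shift.
At the lower boundary (n = 1.57 to n = 1.33) the reflected ray undergoes no phase shift.
The two reflections differ by half a wavelength.
So the condition for destructive reflection is 2 n t cos θ_r = m λ.
Snell's law: 1.0 sin 25.0° = 1.57 sin θ_r → sin θ_r = 0.269, cos θ_r = 0.963.
Minimum nonzero at m = 1: t = λ / (2 n cos θ_r) = 684 / (2 × 1.57 × 0.963) = 226 nm.

0.226 μm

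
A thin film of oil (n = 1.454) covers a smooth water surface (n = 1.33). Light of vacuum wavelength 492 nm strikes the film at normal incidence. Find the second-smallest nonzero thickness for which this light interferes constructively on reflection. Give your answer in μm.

0.254 μm

Ray reflecting at the top interface goes from n = 1.0 toward n = 1.454: a half-wave phase shift.
At the lower boundary (n = 1.454 to n = 1.33) the reflected ray undergoes no phase shift.
The two reflections differ by half a wavelength.
With one net inversion, constructive interference in reflection requires 2 n t = (m + ½) λ.
The second-smallest nonzero thickness corresponds to m = 1: t = (m + ½) λ / (2 n) = 1.50 × 492 / (2 × 1.454) = 254 nm.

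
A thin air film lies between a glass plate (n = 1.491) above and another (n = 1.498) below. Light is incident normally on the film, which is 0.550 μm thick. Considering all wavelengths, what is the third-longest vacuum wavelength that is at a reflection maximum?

440 nm

Top surface (1.491 → 1.0): reflection off a lower-index medium gives no phase shift.
Ray reflecting at the bottom interface goes from n = 1.0 toward n = 1.498: a half-wave phase shift.
Net: one phase inversion between the two reflected rays.
With one net inversion, constructive interference in reflection requires 2 n t = (m + ½) λ.
λ = 2 n t / (m + ½). The third-longest wavelength is m = 2: λ = 2 × 1.0 × 550 / 2.50 = 440 nm.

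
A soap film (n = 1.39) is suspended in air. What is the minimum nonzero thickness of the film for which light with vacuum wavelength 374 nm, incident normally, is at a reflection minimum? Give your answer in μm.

0.135 μm

At the upper boundary (n = 1.0 to n = 1.39) the reflected ray undergoes a half-wave phase shift.
Ray reflecting at the bottom interface goes from n = 1.39 toward n = 1.0: no phase shift.
Net: one phase inversion between the two reflected rays.
With one net inversion, destructive interference in reflection requires 2 n t = m λ.
Minimum nonzero at m = 1: t = λ / (2 n) = 374 / (2 × 1.39) = 135 nm.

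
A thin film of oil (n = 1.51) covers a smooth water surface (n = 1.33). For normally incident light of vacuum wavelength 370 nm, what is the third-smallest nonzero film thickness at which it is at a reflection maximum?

306 nm

Top surface (1.0 → 1.51): reflection off a higher-index medium gives a half-wave phase shift.
Ray reflecting at the bottom interface goes from n = 1.51 toward n = 1.33: no phase shift.
The two reflections differ by half a wavelength.
For strong reflection here: 2 n t = (m + ½) λ.
The third-smallest nonzero thickness corresponds to m = 2: t = (m + ½) λ / (2 n) = 2.50 × 370 / (2 × 1.51) = 306 nm.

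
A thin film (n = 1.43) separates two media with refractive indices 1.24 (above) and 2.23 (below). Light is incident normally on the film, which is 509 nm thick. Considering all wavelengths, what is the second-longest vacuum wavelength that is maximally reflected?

728 nm

Ray reflecting at the top interface goes from n = 1.24 toward n = 1.43: a half-wave phase shift.
At the lower boundary (n = 1.43 to n = 2.23) the reflected ray undergoes a half-wave phase shift.
Net: no relative phase inversion (both shifts match).
So the condition for constructive reflection is 2 n t = m λ.
λ = 2 n t / m. The second-longest wavelength is m = 2: λ = 2 × 1.43 × 509 / 2.00 = 728 nm.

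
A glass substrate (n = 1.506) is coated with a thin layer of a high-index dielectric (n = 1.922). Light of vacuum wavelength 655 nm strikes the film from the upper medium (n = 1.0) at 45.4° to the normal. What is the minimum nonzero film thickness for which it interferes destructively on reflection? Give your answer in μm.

Ray reflecting at the top interface goes from n = 1.0 toward n = 1.922: a half-wave phase shift.
Ray reflecting at the bottom interface goes from n = 1.922 toward n = 1.506: no phase shift.
Exactly one π shift → a net half-wave offset.
With one net inversion, destructive interference in reflection requires 2 n t cos θ_r = m λ.
Snell's law: 1.0 sin 45.4° = 1.922 sin θ_r → sin θ_r = 0.370, cos θ_r = 0.929.
Minimum nonzero at m = 1: t = λ / (2 n cos θ_r) = 655 / (2 × 1.922 × 0.929) = 183 nm.

0.183 μm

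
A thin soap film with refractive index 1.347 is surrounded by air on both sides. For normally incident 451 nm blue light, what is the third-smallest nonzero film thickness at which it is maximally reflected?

419 nm

Ray reflecting at the top interface goes from n = 1.0 toward n = 1.347: a half-wave phase shift.
At the lower boundary (n = 1.347 to n = 1.0) the reflected ray undergoes no phase shift.
Net: one phase inversion between the two reflected rays.
So the condition for constructive reflection is 2 n t = (m + ½) λ.
The third-smallest nonzero thickness corresponds to m = 2: t = (m + ½) λ / (2 n) = 2.50 × 451 / (2 × 1.347) = 419 nm.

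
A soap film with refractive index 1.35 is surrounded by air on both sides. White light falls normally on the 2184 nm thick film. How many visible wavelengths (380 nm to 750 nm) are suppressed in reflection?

Ray reflecting at the top interface goes from n = 1.0 toward n = 1.35: a half-wave phase shift.
Ray reflecting at the bottom interface goes from n = 1.35 toward n = 1.0: no phase shift.
The two reflections differ by half a wavelength.
So the condition for destructive reflection is 2 n t = m λ.
λ = 2 n t / m = 5897 / m nm.
m=7: 842 nm (IR); m=8: 737 nm (visible); m=9: 655 nm (visible); m=10: 590 nm (visible); m=11: 536 nm (visible); m=12: 491 nm (visible); m=13: 454 nm (visible); m=14: 421 nm (visible); m=15: 393 nm (visible); m=16: 369 nm (UV).

8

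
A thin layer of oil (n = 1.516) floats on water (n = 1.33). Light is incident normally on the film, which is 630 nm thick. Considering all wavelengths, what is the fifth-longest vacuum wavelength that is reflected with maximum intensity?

Top surface (1.0 → 1.516): reflection off a higher-index medium gives a half-wave phase shift.
At the lower boundary (n = 1.516 to n = 1.33) the reflected ray undergoes no phase shift.
The two reflections differ by half a wavelength.
With one net inversion, constructive interference in reflection requires 2 n t = (m + ½) λ.
λ = 2 n t / (m + ½). The fifth-longest wavelength is m = 4: λ = 2 × 1.516 × 630 / 4.50 = 424 nm.

424 nm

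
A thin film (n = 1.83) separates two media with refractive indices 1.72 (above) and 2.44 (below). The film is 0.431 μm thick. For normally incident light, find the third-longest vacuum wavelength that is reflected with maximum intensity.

Ray reflecting at the top interface goes from n = 1.72 toward n = 1.83: a half-wave phase shift.
At the lower boundary (n = 1.83 to n = 2.44) the reflected ray undergoes a half-wave phase shift.
The two reflections carry the same phase change, so no net offset.
So the condition for constructive reflection is 2 n t = m λ.
λ = 2 n t / m. The third-longest wavelength is m = 3: λ = 2 × 1.83 × 431 / 3.00 = 526 nm.

526 nm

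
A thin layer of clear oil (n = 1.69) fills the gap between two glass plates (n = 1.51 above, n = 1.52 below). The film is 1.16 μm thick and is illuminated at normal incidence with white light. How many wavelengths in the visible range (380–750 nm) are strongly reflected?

5

At the upper boundary (n = 1.51 to n = 1.69) the reflected ray undergoes a half-wave phase shift.
Ray reflecting at the bottom interface goes from n = 1.69 toward n = 1.52: no phase shift.
Exactly one π shift → a net half-wave offset.
So the condition for constructive reflection is 2 n t = (m + ½) λ.
λ = 2 n t / (m + ½) = 3921 / (m + ½) nm.
m=4: 871 nm (IR); m=5: 713 nm (visible); m=6: 603 nm (visible); m=7: 523 nm (visible); m=8: 461 nm (visible); m=9: 413 nm (visible); m=10: 373 nm (UV).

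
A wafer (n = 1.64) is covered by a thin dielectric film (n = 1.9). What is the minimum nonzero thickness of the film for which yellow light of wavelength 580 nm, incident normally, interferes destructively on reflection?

Ray reflecting at the top interface goes from n = 1.0 toward n = 1.9: a half-wave phase shift.
At the lower boundary (n = 1.9 to n = 1.64) the reflected ray undergoes no phase shift.
Net: one phase inversion between the two reflected rays.
So the condition for destructive reflection is 2 n t = m λ.
Minimum nonzero at m = 1: t = λ / (2 n) = 580 / (2 × 1.9) = 153 nm.

153 nm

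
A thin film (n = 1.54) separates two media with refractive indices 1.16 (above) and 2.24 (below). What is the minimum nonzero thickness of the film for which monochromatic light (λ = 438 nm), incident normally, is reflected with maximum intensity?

Top surface (1.16 → 1.54): reflection off a higher-index medium gives a half-wave phase shift.
Ray reflecting at the bottom interface goes from n = 1.54 toward n = 2.24: a half-wave phase shift.
Net: no relative phase inversion (both shifts match).
For maximum reflection here: 2 n t = m λ.
Minimum nonzero at m = 1: t = λ / (2 n) = 438 / (2 × 1.54) = 142 nm.

142 nm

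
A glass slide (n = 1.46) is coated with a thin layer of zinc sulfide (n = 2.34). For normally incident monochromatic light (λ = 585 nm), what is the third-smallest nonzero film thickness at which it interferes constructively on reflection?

At the upper boundary (n = 1.0 to n = 2.34) the reflected ray undergoes a half-wave phase shift.
Bottom surface (2.34 → 1.46): reflection off a lower-index medium gives no phase shift.
Exactly one π shift → a net half-wave offset.
With one net inversion, constructive interference in reflection requires 2 n t = (m + ½) λ.
The third-smallest nonzero thickness corresponds to m = 2: t = (m + ½) λ / (2 n) = 2.50 × 585 / (2 × 2.34) = 313 nm.

313 nm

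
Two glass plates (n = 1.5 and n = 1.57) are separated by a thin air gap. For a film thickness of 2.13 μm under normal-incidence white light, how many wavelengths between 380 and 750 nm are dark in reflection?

Ray reflecting at the top interface goes from n = 1.5 toward n = 1.0: no phase shift.
At the lower boundary (n = 1.0 to n = 1.57) the reflected ray undergoes a half-wave phase shift.
The two reflections differ by half a wavelength.
So the condition for destructive reflection is 2 n t = m λ.
λ = 2 n t / m = 4260 / m nm.
m=5: 852 nm (IR); m=6: 710 nm (visible); m=7: 609 nm (visible); m=8: 533 nm (visible); m=9: 473 nm (visible); m=10: 426 nm (visible); m=11: 387 nm (visible); m=12: 355 nm (UV).

6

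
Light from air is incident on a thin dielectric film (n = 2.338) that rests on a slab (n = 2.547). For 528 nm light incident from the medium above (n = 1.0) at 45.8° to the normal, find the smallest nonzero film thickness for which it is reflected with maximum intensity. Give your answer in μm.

0.119 μm

Ray reflecting at the top interface goes from n = 1.0 toward n = 2.338: a half-wave phase shift.
Bottom surface (2.338 → 2.547): reflection off a higher-index medium gives a half-wave phase shift.
The two reflections carry the same phase change, so no net offset.
With no net inversion, constructive interference in reflection requires 2 n t cos θ_r = m λ.
Snell's law: 1.0 sin 45.8° = 2.338 sin θ_r → sin θ_r = 0.307, cos θ_r = 0.952.
Minimum nonzero at m = 1: t = λ / (2 n cos θ_r) = 528 / (2 × 2.338 × 0.952) = 119 nm.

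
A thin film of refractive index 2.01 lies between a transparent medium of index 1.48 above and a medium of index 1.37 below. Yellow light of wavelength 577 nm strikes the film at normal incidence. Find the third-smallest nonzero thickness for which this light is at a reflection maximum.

359 nm

Top surface (1.48 → 2.01): reflection off a higher-index medium gives a half-wave phase shift.
Ray reflecting at the bottom interface goes from n = 2.01 toward n = 1.37: no phase shift.
The two reflections differ by half a wavelength.
For bright reflection here: 2 n t = (m + ½) λ.
The third-smallest nonzero thickness corresponds to m = 2: t = (m + ½) λ / (2 n) = 2.50 × 577 / (2 × 2.01) = 359 nm.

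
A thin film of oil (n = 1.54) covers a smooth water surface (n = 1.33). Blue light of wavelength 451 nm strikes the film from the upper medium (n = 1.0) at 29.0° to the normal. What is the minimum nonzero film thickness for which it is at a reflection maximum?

77.1 nm

Ray reflecting at the top interface goes from n = 1.0 toward n = 1.54: a half-wave phase shift.
Bottom surface (1.54 → 1.33): reflection off a lower-index medium gives no phase shift.
The two reflections differ by half a wavelength.
For maximum reflection here: 2 n t cos θ_r = (m + ½) λ.
Snell's law: 1.0 sin 29.0° = 1.54 sin θ_r → sin θ_r = 0.315, cos θ_r = 0.949.
Minimum at m = 0: t = λ / (4 n cos θ_r) = 451 / (4 × 1.54 × 0.949) = 77.1 nm.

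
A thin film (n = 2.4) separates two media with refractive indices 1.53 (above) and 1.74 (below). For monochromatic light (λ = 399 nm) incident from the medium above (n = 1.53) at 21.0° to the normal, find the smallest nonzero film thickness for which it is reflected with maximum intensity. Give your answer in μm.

Top surface (1.53 → 2.4): reflection off a higher-index medium gives a half-wave phase shift.
At the lower boundary (n = 2.4 to n = 1.74) the reflected ray undergoes no phase shift.
The two reflections differ by half a wavelength.
For strong reflection here: 2 n t cos θ_r = (m + ½) λ.
Snell's law: 1.53 sin 21.0° = 2.4 sin θ_r → sin θ_r = 0.228, cos θ_r = 0.974.
Minimum at m = 0: t = λ / (4 n cos θ_r) = 399 / (4 × 2.4 × 0.974) = 42.7 nm.

0.0427 μm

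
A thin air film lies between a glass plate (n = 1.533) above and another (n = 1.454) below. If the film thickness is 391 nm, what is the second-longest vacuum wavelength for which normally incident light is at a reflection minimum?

Top surface (1.533 → 1.0): reflection off a lower-index medium gives no phase shift.
Ray reflecting at the bottom interface goes from n = 1.0 toward n = 1.454: a half-wave phase shift.
Net: one phase inversion between the two reflected rays.
With one net inversion, destructive interference in reflection requires 2 n t = m λ.
λ = 2 n t / m. The second-longest wavelength is m = 2: λ = 2 × 1.0 × 391 / 2.00 = 391 nm.

391 nm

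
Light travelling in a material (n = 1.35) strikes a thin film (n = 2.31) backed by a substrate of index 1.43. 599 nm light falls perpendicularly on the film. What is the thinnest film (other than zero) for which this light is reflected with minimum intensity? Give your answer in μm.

Top surface (1.35 → 2.31): reflection off a higher-index medium gives a half-wave phase shift.
Ray reflecting at the bottom interface goes from n = 2.31 toward n = 1.43: no phase shift.
The two reflections differ by half a wavelength.
With one net inversion, destructive interference in reflection requires 2 n t = m λ.
Minimum nonzero at m = 1: t = λ / (2 n) = 599 / (2 × 2.31) = 130 nm.

0.130 μm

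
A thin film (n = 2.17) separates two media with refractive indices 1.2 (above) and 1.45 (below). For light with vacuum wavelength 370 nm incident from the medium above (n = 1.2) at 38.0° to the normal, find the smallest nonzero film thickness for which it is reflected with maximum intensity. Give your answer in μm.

Ray reflecting at the top interface goes from n = 1.2 toward n = 2.17: a half-wave phase shift.
Ray reflecting at the bottom interface goes from n = 2.17 toward n = 1.45: no phase shift.
Net: one phase inversion between the two reflected rays.
So the condition for constructive reflection is 2 n t cos θ_r = (m + ½) λ.
Snell's law: 1.2 sin 38.0° = 2.17 sin θ_r → sin θ_r = 0.340, cos θ_r = 0.940.
Minimum at m = 0: t = λ / (4 n cos θ_r) = 370 / (4 × 2.17 × 0.940) = 45.3 nm.

0.0453 μm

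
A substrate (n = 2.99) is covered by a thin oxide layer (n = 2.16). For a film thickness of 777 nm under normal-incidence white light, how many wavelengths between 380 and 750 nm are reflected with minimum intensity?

At the upper boundary (n = 1.0 to n = 2.16) the reflected ray undergoes a half-wave phase shift.
Ray reflecting at the bottom interface goes from n = 2.16 toward n = 2.99: a half-wave phase shift.
Zero or two π shifts → no net half-wave offset.
With no net inversion, destructive interference in reflection requires 2 n t = (m + ½) λ.
λ = 2 n t / (m + ½) = 3357 / (m + ½) nm.
m=3: 959 nm (IR); m=4: 746 nm (visible); m=5: 610 nm (visible); m=6: 516 nm (visible); m=7: 448 nm (visible); m=8: 395 nm (visible); m=9: 353 nm (UV).

5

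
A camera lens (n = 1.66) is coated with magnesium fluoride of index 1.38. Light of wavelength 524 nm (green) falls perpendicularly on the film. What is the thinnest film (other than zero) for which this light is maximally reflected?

At the upper boundary (n = 1.0 to n = 1.38) the reflected ray undergoes a half-wave phase shift.
Ray reflecting at the bottom interface goes from n = 1.38 toward n = 1.66: a half-wave phase shift.
Net: no relative phase inversion (both shifts match).
For strong reflection here: 2 n t = m λ.
Minimum nonzero at m = 1: t = λ / (2 n) = 524 / (2 × 1.38) = 190 nm.

190 nm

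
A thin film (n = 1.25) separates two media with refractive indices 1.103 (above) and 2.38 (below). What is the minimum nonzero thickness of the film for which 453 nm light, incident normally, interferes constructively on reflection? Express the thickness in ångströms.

1812 Å

At the upper boundary (n = 1.103 to n = 1.25) the reflected ray undergoes a half-wave phase shift.
At the lower boundary (n = 1.25 to n = 2.38) the reflected ray undergoes a half-wave phase shift.
Net: no relative phase inversion (both shifts match).
So the condition for constructive reflection is 2 n t = m λ.
Minimum nonzero at m = 1: t = λ / (2 n) = 453 / (2 × 1.25) = 181 nm.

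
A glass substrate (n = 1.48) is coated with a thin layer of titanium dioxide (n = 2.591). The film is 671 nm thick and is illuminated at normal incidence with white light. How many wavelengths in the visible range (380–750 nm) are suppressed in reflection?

5

At the upper boundary (n = 1.0 to n = 2.591) the reflected ray undergoes a half-wave phase shift.
At the lower boundary (n = 2.591 to n = 1.48) the reflected ray undergoes no phase shift.
Net: one phase inversion between the two reflected rays.
With one net inversion, destructive interference in reflection requires 2 n t = m λ.
λ = 2 n t / m = 3477 / m nm.
m=4: 869 nm (IR); m=5: 695 nm (visible); m=6: 580 nm (visible); m=7: 497 nm (visible); m=8: 435 nm (visible); m=9: 386 nm (visible); m=10: 348 nm (UV).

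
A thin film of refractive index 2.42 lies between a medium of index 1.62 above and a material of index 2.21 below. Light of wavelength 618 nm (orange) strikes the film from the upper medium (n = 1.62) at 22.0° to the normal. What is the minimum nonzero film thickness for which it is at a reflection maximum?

66.0 nm

Top surface (1.62 → 2.42): reflection off a higher-index medium gives a half-wave phase shift.
Bottom surface (2.42 → 2.21): reflection off a lower-index medium gives no phase shift.
The two reflections differ by half a wavelength.
So the condition for constructive reflection is 2 n t cos θ_r = (m + ½) λ.
Snell's law: 1.62 sin 22.0° = 2.42 sin θ_r → sin θ_r = 0.251, cos θ_r = 0.968.
Minimum at m = 0: t = λ / (4 n cos θ_r) = 618 / (4 × 2.42 × 0.968) = 66.0 nm.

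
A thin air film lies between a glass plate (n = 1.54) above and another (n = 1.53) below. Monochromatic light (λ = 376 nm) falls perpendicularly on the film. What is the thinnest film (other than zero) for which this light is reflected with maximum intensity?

Top surface (1.54 → 1.0): reflection off a lower-index medium gives no phase shift.
At the lower boundary (n = 1.0 to n = 1.53) the reflected ray undergoes a half-wave phase shift.
Exactly one π shift → a net half-wave offset.
So the condition for constructive reflection is 2 n t = (m + ½) λ.
Minimum at m = 0: t = λ / (4 n) = 376 / (4 × 1.0) = 94.0 nm.

94.0 nm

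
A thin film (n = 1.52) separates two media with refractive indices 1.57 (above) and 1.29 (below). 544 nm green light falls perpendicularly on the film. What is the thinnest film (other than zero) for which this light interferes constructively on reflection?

179 nm

At the upper boundary (n = 1.57 to n = 1.52) the reflected ray undergoes no phase shift.
At the lower boundary (n = 1.52 to n = 1.29) the reflected ray undergoes no phase shift.
Zero or two π shifts → no net half-wave offset.
So the condition for constructive reflection is 2 n t = m λ.
Minimum nonzero at m = 1: t = λ / (2 n) = 544 / (2 × 1.52) = 179 nm.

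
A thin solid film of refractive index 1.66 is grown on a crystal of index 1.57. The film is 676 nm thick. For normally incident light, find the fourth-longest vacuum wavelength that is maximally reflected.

641 nm

Ray reflecting at the top interface goes from n = 1.0 toward n = 1.66: a half-wave phase shift.
Bottom surface (1.66 → 1.57): reflection off a lower-index medium gives no phase shift.
Net: one phase inversion between the two reflected rays.
So the condition for constructive reflection is 2 n t = (m + ½) λ.
λ = 2 n t / (m + ½). The fourth-longest wavelength is m = 3: λ = 2 × 1.66 × 676 / 3.50 = 641 nm.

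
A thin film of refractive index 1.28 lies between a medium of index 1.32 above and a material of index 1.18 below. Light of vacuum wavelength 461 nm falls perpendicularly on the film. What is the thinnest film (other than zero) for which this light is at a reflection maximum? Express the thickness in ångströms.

Top surface (1.32 → 1.28): reflection off a lower-index medium gives no phase shift.
Bottom surface (1.28 → 1.18): reflection off a lower-index medium gives no phase shift.
Zero or two π shifts → no net half-wave offset.
With no net inversion, constructive interference in reflection requires 2 n t = m λ.
Minimum nonzero at m = 1: t = λ / (2 n) = 461 / (2 × 1.28) = 180 nm.

1801 Å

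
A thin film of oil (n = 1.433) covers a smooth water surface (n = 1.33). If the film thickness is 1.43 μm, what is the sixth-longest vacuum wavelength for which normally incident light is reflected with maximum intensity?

745 nm

Ray reflecting at the top interface goes from n = 1.0 toward n = 1.433: a half-wave phase shift.
At the lower boundary (n = 1.433 to n = 1.33) the reflected ray undergoes no phase shift.
Net: one phase inversion between the two reflected rays.
For bright reflection here: 2 n t = (m + ½) λ.
λ = 2 n t / (m + ½). The sixth-longest wavelength is m = 5: λ = 2 × 1.433 × 1430 / 5.50 = 745 nm.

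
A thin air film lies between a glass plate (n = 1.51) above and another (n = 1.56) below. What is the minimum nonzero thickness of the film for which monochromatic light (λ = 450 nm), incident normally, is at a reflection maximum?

Ray reflecting at the top interface goes from n = 1.51 toward n = 1.0: no phase shift.
Ray reflecting at the bottom interface goes from n = 1.0 toward n = 1.56: a half-wave phase shift.
The two reflections differ by half a wavelength.
So the condition for constructive reflection is 2 n t = (m + ½) λ.
Minimum at m = 0: t = λ / (4 n) = 450 / (4 × 1.0) = 113 nm.

113 nm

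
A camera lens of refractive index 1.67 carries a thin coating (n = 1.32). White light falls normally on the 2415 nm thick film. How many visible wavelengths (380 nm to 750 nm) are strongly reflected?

Top surface (1.0 → 1.32): reflection off a higher-index medium gives a half-wave phase shift.
At the lower boundary (n = 1.32 to n = 1.67) the reflected ray undergoes a half-wave phase shift.
Zero or two π shifts → no net half-wave offset.
So the condition for constructive reflection is 2 n t = m λ.
λ = 2 n t / m = 6376 / m nm.
m=8: 797 nm (IR); m=9: 708 nm (visible); m=10: 638 nm (visible); m=11: 580 nm (visible); m=12: 531 nm (visible); m=13: 490 nm (visible); m=14: 455 nm (visible); m=15: 425 nm (visible); m=16: 398 nm (visible); m=17: 375 nm (UV).

8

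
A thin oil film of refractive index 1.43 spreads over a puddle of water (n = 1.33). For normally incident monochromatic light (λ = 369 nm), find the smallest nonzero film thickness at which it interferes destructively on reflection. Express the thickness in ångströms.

At the upper boundary (n = 1.0 to n = 1.43) the reflected ray undergoes a half-wave phase shift.
At the lower boundary (n = 1.43 to n = 1.33) the reflected ray undergoes no phase shift.
Exactly one π shift → a net half-wave offset.
So the condition for destructive reflection is 2 n t = m λ.
Minimum nonzero at m = 1: t = λ / (2 n) = 369 / (2 × 1.43) = 129 nm.

1290 Å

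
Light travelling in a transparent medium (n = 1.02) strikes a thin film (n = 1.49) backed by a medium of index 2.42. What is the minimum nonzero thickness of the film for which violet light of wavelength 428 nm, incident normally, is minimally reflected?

71.8 nm

Top surface (1.02 → 1.49): reflection off a higher-index medium gives a half-wave phase shift.
Bottom surface (1.49 → 2.42): reflection off a higher-index medium gives a half-wave phase shift.
Zero or two π shifts → no net half-wave offset.
With no net inversion, destructive interference in reflection requires 2 n t = (m + ½) λ.
Minimum at m = 0: t = λ / (4 n) = 428 / (4 × 1.49) = 71.8 nm.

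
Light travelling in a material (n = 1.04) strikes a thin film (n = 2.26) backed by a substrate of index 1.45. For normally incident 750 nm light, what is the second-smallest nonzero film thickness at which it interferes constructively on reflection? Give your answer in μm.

Ray reflecting at the top interface goes from n = 1.04 toward n = 2.26: a half-wave phase shift.
Bottom surface (2.26 → 1.45): reflection off a lower-index medium gives no phase shift.
Net: one phase inversion between the two reflected rays.
So the condition for constructive reflection is 2 n t = (m + ½) λ.
The second-smallest nonzero thickness corresponds to m = 1: t = (m + ½) λ / (2 n) = 1.50 × 750 / (2 × 2.26) = 249 nm.

0.249 μm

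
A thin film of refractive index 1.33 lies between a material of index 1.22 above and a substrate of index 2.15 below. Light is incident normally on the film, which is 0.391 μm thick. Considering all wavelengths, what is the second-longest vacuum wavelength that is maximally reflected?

At the upper boundary (n = 1.22 to n = 1.33) the reflected ray undergoes a half-wave phase shift.
Bottom surface (1.33 → 2.15): reflection off a higher-index medium gives a half-wave phase shift.
The two reflections carry the same phase change, so no net offset.
With no net inversion, constructive interference in reflection requires 2 n t = m λ.
λ = 2 n t / m. The second-longest wavelength is m = 2: λ = 2 × 1.33 × 391 / 2.00 = 520 nm.

520 nm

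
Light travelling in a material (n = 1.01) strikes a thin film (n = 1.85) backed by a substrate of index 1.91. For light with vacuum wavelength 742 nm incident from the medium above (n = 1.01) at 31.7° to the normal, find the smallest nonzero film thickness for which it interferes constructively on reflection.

Top surface (1.01 → 1.85): reflection off a higher-index medium gives a half-wave phase shift.
Bottom surface (1.85 → 1.91): reflection off a higher-index medium gives a half-wave phase shift.
The two reflections carry the same phase change, so no net offset.
So the condition for constructive reflection is 2 n t cos θ_r = m λ.
Snell's law: 1.01 sin 31.7° = 1.85 sin θ_r → sin θ_r = 0.287, cos θ_r = 0.958.
Minimum nonzero at m = 1: t = λ / (2 n cos θ_r) = 742 / (2 × 1.85 × 0.958) = 209 nm.

209 nm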